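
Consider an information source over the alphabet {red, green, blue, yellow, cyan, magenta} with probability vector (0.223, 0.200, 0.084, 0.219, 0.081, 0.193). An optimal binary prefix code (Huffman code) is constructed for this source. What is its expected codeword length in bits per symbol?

Repeatedly combine the two least-probable nodes; the expected code length is the sum of the merged weights.
merge 81/1000 + 21/250 → 33/200
merge 33/200 + 193/1000 → 179/500
merge 1/5 + 219/1000 → 419/1000
merge 223/1000 + 179/500 → 581/1000
merge 419/1000 + 581/1000 → 1
L = 33/200 + 179/500 + 419/1000 + 581/1000 + 1 = 2523/1000 = 2.523 bits/symbol.

2.523 bits/symbol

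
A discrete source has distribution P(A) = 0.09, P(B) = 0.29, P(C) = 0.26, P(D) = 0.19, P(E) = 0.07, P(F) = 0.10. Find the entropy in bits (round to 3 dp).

H = −Σ pᵢ log₂ pᵢ.
−0.09·log₂(0.09) = 0.3127
−0.29·log₂(0.29) = 0.5179
−0.26·log₂(0.26) = 0.5053
−0.19·log₂(0.19) = 0.4552
−0.07·log₂(0.07) = 0.2686
−0.10·log₂(0.10) = 0.3322
Sum ≈ 2.3918 → 2.392 bits.

2.392 bits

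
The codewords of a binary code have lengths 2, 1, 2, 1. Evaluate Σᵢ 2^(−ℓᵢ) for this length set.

With common denominator 2^2 = 4: Σ 2^(−ℓᵢ) = 1/4 + 2/4 + 1/4 + 2/4 = 6/4 = 1.5.

1.5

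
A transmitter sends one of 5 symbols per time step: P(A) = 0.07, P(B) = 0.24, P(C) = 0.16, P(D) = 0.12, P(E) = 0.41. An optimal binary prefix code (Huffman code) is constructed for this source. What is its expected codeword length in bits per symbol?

2.13 bits/symbol

Repeatedly combine the two least-probable nodes; the expected code length is the sum of the merged weights.
merge 7/100 + 3/25 → 19/100
merge 4/25 + 19/100 → 7/20
merge 6/25 + 7/20 → 59/100
merge 41/100 + 59/100 → 1
L = 19/100 + 7/20 + 59/100 + 1 = 213/100 = 2.13 bits/symbol.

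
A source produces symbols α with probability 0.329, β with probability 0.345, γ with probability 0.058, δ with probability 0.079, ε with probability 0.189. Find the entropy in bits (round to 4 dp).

H = −Σ pᵢ log₂ pᵢ.
−0.329·log₂(0.329) = 0.5277
−0.345·log₂(0.345) = 0.5297
−0.058·log₂(0.058) = 0.2383
−0.079·log₂(0.079) = 0.2893
−0.189·log₂(0.189) = 0.4543
Sum ≈ 2.0392 → 2.0392 bits.

2.0392 bits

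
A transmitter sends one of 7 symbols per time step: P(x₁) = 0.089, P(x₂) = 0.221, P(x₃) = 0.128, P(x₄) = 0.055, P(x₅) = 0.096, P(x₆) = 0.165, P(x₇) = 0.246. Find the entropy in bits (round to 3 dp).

H = −Σ pᵢ log₂ pᵢ.
−0.089·log₂(0.089) = 0.3106
−0.221·log₂(0.221) = 0.4813
−0.128·log₂(0.128) = 0.3796
−0.055·log₂(0.055) = 0.2301
−0.096·log₂(0.096) = 0.3246
−0.165·log₂(0.165) = 0.4289
−0.246·log₂(0.246) = 0.4977
Sum ≈ 2.6529 → 2.653 bits.

2.653 bits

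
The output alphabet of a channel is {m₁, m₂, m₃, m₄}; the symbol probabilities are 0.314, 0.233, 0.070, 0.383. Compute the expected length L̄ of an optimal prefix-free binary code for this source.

1.92 bits/symbol

Repeatedly combine the two least-probable nodes; the expected code length is the sum of the merged weights.
merge 7/100 + 233/1000 → 303/1000
merge 303/1000 + 157/500 → 617/1000
merge 383/1000 + 617/1000 → 1
L = 303/1000 + 617/1000 + 1 = 48/25 = 1.92 bits/symbol.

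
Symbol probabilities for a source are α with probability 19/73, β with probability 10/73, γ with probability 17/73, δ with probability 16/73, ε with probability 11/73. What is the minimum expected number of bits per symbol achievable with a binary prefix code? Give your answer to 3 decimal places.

Repeatedly combine the two least-probable nodes; the expected code length is the sum of the merged weights.
merge 10/73 + 11/73 → 21/73
merge 16/73 + 17/73 → 33/73
merge 19/73 + 21/73 → 40/73
merge 33/73 + 40/73 → 1
L = 21/73 + 33/73 + 40/73 + 1 = 167/73 ≈ 2.288 bits/symbol.

2.288 bits/symbol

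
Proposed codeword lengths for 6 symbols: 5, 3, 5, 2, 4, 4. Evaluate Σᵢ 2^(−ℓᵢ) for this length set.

0.5625

With common denominator 2^5 = 32: Σ 2^(−ℓᵢ) = 1/32 + 4/32 + 1/32 + 8/32 + 2/32 + 2/32 = 18/32 = 0.5625.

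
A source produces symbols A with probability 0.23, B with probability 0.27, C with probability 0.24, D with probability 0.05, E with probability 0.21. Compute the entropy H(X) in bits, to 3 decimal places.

H = −Σ pᵢ log₂ pᵢ.
−0.23·log₂(0.23) = 0.4877
−0.27·log₂(0.27) = 0.5100
−0.24·log₂(0.24) = 0.4941
−0.05·log₂(0.05) = 0.2161
−0.21·log₂(0.21) = 0.4728
Sum ≈ 2.1807 → 2.181 bits.

2.181 bits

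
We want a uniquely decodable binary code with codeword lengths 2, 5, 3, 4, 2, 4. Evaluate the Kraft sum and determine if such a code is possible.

0.78125; yes

With common denominator 2^5 = 32: Σ 2^(−ℓᵢ) = 8/32 + 1/32 + 4/32 + 2/32 + 8/32 + 2/32 = 25/32 = 0.78125.
Kraft's inequality requires Σ ≤ 1; here Σ = 0.78125 ≤ 1, so such a prefix code exists.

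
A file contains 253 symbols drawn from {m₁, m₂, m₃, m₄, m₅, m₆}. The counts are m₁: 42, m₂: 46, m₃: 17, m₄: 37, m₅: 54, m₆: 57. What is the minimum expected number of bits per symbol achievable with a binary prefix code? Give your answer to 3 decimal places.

Probabilities are the counts divided by 253.
Repeatedly combine the two least-probable nodes; the expected code length is the sum of the merged weights.
merge 17/253 + 37/253 → 54/253
merge 42/253 + 2/11 → 8/23
merge 54/253 + 54/253 → 108/253
merge 57/253 + 8/23 → 145/253
merge 108/253 + 145/253 → 1
L = 54/253 + 8/23 + 108/253 + 145/253 + 1 = 648/253 ≈ 2.561 bits/symbol.

2.561 bits/symbol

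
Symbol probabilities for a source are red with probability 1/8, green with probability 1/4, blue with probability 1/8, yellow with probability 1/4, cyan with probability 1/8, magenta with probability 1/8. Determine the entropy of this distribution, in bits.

2.5 bits

Each probability is a power of 1/2, so log₂(1/p) is an integer.
H = Σ p·log₂(1/p) = 1/8·3 + 1/4·2 + 1/8·3 + 1/4·2 + 1/8·3 + 1/8·3 = 2.5 bits.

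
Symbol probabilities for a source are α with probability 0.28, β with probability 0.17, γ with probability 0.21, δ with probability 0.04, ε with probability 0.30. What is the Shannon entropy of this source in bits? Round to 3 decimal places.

H = −Σ pᵢ log₂ pᵢ.
−0.28·log₂(0.28) = 0.5142
−0.17·log₂(0.17) = 0.4346
−0.21·log₂(0.21) = 0.4728
−0.04·log₂(0.04) = 0.1858
−0.30·log₂(0.30) = 0.5211
Sum ≈ 2.1285 → 2.128 bits.

2.128 bits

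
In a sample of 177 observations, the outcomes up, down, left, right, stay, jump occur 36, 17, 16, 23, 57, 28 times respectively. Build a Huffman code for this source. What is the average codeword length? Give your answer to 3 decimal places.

2.475 bits/symbol

Probabilities are the counts divided by 177.
Repeatedly combine the two least-probable nodes; the expected code length is the sum of the merged weights.
merge 16/177 + 17/177 → 11/59
merge 23/177 + 28/177 → 17/59
merge 11/59 + 12/59 → 23/59
merge 17/59 + 19/59 → 36/59
merge 23/59 + 36/59 → 1
L = 11/59 + 17/59 + 23/59 + 36/59 + 1 = 146/59 ≈ 2.475 bits/symbol.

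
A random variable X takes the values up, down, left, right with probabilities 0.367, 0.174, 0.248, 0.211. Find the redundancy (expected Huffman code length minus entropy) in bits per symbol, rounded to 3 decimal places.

Entropy H = −Σ p log₂ p ≈ 1.9422 bits.
Huffman merges: 87/500+211/1000→77/200; 31/125+367/1000→123/200; 77/200+123/200→1. L = 2 ≈ 2.0000.
L − H = 2.0000 − 1.9422 = 0.058 bits.

0.058 bits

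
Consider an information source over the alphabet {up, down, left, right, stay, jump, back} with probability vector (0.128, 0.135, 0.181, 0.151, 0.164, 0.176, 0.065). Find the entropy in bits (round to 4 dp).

H = −Σ pᵢ log₂ pᵢ.
−0.128·log₂(0.128) = 0.3796
−0.135·log₂(0.135) = 0.3900
−0.181·log₂(0.181) = 0.4463
−0.151·log₂(0.151) = 0.4118
−0.164·log₂(0.164) = 0.4278
−0.176·log₂(0.176) = 0.4411
−0.065·log₂(0.065) = 0.2563
Sum ≈ 2.7530 → 2.7530 bits.

2.7530 bits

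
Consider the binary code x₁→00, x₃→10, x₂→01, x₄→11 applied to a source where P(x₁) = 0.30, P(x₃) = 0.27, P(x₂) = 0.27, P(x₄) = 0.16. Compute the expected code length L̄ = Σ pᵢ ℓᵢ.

2 bits/symbol

L̄ = Σ pᵢ·ℓᵢ = 0.30·2 + 0.27·2 + 0.27·2 + 0.16·2 = 2 bits/symbol.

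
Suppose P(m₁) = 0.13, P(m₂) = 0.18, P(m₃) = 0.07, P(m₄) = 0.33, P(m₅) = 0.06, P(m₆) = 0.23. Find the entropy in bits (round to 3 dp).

H = −Σ pᵢ log₂ pᵢ.
−0.13·log₂(0.13) = 0.3826
−0.18·log₂(0.18) = 0.4453
−0.07·log₂(0.07) = 0.2686
−0.33·log₂(0.33) = 0.5278
−0.06·log₂(0.06) = 0.2435
−0.23·log₂(0.23) = 0.4877
Sum ≈ 2.3555 → 2.356 bits.

2.356 bits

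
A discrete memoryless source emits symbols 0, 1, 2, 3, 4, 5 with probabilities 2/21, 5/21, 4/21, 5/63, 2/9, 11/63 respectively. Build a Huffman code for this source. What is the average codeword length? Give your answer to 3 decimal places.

2.524 bits/symbol

Repeatedly combine the two least-probable nodes; the expected code length is the sum of the merged weights.
merge 5/63 + 2/21 → 11/63
merge 11/63 + 11/63 → 22/63
merge 4/21 + 2/9 → 26/63
merge 5/21 + 22/63 → 37/63
merge 26/63 + 37/63 → 1
L = 11/63 + 22/63 + 26/63 + 37/63 + 1 = 53/21 ≈ 2.524 bits/symbol.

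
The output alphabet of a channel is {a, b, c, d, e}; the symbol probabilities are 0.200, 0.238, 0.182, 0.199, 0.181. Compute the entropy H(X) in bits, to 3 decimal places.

2.314 bits

H = −Σ pᵢ log₂ pᵢ.
−0.200·log₂(0.200) = 0.4644
−0.238·log₂(0.238) = 0.4929
−0.182·log₂(0.182) = 0.4474
−0.199·log₂(0.199) = 0.4635
−0.181·log₂(0.181) = 0.4463
Sum ≈ 2.3145 → 2.314 bits.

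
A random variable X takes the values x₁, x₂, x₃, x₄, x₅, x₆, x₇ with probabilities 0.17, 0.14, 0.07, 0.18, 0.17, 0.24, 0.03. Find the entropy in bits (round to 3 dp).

2.626 bits

H = −Σ pᵢ log₂ pᵢ.
−0.17·log₂(0.17) = 0.4346
−0.14·log₂(0.14) = 0.3971
−0.07·log₂(0.07) = 0.2686
−0.18·log₂(0.18) = 0.4453
−0.17·log₂(0.17) = 0.4346
−0.24·log₂(0.24) = 0.4941
−0.03·log₂(0.03) = 0.1518
Sum ≈ 2.6260 → 2.626 bits.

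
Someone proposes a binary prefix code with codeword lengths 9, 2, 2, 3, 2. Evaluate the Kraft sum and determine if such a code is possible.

With common denominator 2^9 = 512: Σ 2^(−ℓᵢ) = 1/512 + 128/512 + 128/512 + 64/512 + 128/512 = 449/512 = 0.876953125.
Kraft's inequality requires Σ ≤ 1; here Σ = 0.876953125 ≤ 1, so such a prefix code exists.

0.876953125; yes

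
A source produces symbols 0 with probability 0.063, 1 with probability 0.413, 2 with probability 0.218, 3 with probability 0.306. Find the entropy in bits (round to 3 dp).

1.780 bits

H = −Σ pᵢ log₂ pᵢ.
−0.063·log₂(0.063) = 0.2513
−0.413·log₂(0.413) = 0.5269
−0.218·log₂(0.218) = 0.4791
−0.306·log₂(0.306) = 0.5228
Sum ≈ 1.7800 → 1.780 bits.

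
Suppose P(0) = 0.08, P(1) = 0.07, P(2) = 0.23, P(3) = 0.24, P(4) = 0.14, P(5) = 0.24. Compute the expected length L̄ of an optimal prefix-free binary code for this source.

2.44 bits/symbol

Repeatedly combine the two least-probable nodes; the expected code length is the sum of the merged weights.
merge 7/100 + 2/25 → 3/20
merge 7/50 + 3/20 → 29/100
merge 23/100 + 6/25 → 47/100
merge 6/25 + 29/100 → 53/100
merge 47/100 + 53/100 → 1
L = 3/20 + 29/100 + 47/100 + 53/100 + 1 = 61/25 = 2.44 bits/symbol.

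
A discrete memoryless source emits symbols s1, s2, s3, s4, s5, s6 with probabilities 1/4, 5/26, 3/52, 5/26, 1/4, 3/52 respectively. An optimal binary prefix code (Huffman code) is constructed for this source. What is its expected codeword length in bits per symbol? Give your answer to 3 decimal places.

2.423 bits/symbol

Repeatedly combine the two least-probable nodes; the expected code length is the sum of the merged weights.
merge 3/52 + 3/52 → 3/26
merge 3/26 + 5/26 → 4/13
merge 5/26 + 1/4 → 23/52
merge 1/4 + 4/13 → 29/52
merge 23/52 + 29/52 → 1
L = 3/26 + 4/13 + 23/52 + 29/52 + 1 = 63/26 ≈ 2.423 bits/symbol.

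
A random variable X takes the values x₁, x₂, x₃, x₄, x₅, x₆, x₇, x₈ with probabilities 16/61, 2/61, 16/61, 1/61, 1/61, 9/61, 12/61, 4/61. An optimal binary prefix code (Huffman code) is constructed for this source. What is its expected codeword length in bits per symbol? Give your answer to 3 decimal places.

Repeatedly combine the two least-probable nodes; the expected code length is the sum of the merged weights.
merge 1/61 + 1/61 → 2/61
merge 2/61 + 2/61 → 4/61
merge 4/61 + 4/61 → 8/61
merge 8/61 + 9/61 → 17/61
merge 12/61 + 16/61 → 28/61
merge 16/61 + 17/61 → 33/61
merge 28/61 + 33/61 → 1
L = 2/61 + 4/61 + 8/61 + 17/61 + 28/61 + 33/61 + 1 = 153/61 ≈ 2.508 bits/symbol.

2.508 bits/symbol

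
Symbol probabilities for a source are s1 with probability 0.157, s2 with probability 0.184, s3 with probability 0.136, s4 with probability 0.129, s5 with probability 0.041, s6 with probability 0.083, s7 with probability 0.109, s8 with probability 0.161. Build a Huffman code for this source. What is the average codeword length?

2.94 bits/symbol

Repeatedly combine the two least-probable nodes; the expected code length is the sum of the merged weights.
merge 41/1000 + 83/1000 → 31/250
merge 109/1000 + 31/250 → 233/1000
merge 129/1000 + 17/125 → 53/200
merge 157/1000 + 161/1000 → 159/500
merge 23/125 + 233/1000 → 417/1000
merge 53/200 + 159/500 → 583/1000
merge 417/1000 + 583/1000 → 1
L = 31/250 + 233/1000 + 53/200 + 159/500 + 417/1000 + 583/1000 + 1 = 147/50 = 2.94 bits/symbol.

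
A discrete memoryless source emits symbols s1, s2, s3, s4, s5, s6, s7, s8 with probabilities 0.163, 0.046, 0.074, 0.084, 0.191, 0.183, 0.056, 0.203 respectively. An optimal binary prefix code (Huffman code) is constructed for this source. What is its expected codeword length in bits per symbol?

2.866 bits/symbol

Repeatedly combine the two least-probable nodes; the expected code length is the sum of the merged weights.
merge 23/500 + 7/125 → 51/500
merge 37/500 + 21/250 → 79/500
merge 51/500 + 79/500 → 13/50
merge 163/1000 + 183/1000 → 173/500
merge 191/1000 + 203/1000 → 197/500
merge 13/50 + 173/500 → 303/500
merge 197/500 + 303/500 → 1
L = 51/500 + 79/500 + 13/50 + 173/500 + 197/500 + 303/500 + 1 = 1433/500 = 2.866 bits/symbol.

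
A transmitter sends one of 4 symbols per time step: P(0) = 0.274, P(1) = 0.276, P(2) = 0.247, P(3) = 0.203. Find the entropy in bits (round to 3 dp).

1.990 bits

H = −Σ pᵢ log₂ pᵢ.
−0.274·log₂(0.274) = 0.5118
−0.276·log₂(0.276) = 0.5126
−0.247·log₂(0.247) = 0.4983
−0.203·log₂(0.203) = 0.4670
Sum ≈ 1.9897 → 1.990 bits.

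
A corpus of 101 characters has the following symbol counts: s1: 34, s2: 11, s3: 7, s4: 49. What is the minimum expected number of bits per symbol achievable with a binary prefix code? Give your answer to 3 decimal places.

Probabilities are the counts divided by 101.
Repeatedly combine the two least-probable nodes; the expected code length is the sum of the merged weights.
merge 7/101 + 11/101 → 18/101
merge 18/101 + 34/101 → 52/101
merge 49/101 + 52/101 → 1
L = 18/101 + 52/101 + 1 = 171/101 ≈ 1.693 bits/symbol.

1.693 bits/symbol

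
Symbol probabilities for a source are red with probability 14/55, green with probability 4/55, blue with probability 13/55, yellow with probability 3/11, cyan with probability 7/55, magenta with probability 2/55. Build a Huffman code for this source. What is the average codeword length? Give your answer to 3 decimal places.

2.345 bits/symbol

Repeatedly combine the two least-probable nodes; the expected code length is the sum of the merged weights.
merge 2/55 + 4/55 → 6/55
merge 6/55 + 7/55 → 13/55
merge 13/55 + 13/55 → 26/55
merge 14/55 + 3/11 → 29/55
merge 26/55 + 29/55 → 1
L = 6/55 + 13/55 + 26/55 + 29/55 + 1 = 129/55 ≈ 2.345 bits/symbol.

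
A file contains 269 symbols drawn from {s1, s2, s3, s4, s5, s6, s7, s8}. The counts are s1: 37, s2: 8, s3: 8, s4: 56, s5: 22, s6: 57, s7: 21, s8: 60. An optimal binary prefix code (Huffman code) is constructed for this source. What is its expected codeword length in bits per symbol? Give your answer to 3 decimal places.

2.762 bits/symbol

Probabilities are the counts divided by 269.
Repeatedly combine the two least-probable nodes; the expected code length is the sum of the merged weights.
merge 8/269 + 8/269 → 16/269
merge 16/269 + 21/269 → 37/269
merge 22/269 + 37/269 → 59/269
merge 37/269 + 56/269 → 93/269
merge 57/269 + 59/269 → 116/269
merge 60/269 + 93/269 → 153/269
merge 116/269 + 153/269 → 1
L = 16/269 + 37/269 + 59/269 + 93/269 + 116/269 + 153/269 + 1 = 743/269 ≈ 2.762 bits/symbol.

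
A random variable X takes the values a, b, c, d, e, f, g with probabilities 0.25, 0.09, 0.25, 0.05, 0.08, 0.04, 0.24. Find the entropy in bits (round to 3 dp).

2.500 bits

H = −Σ pᵢ log₂ pᵢ.
−0.25·log₂(0.25) = 0.5000
−0.09·log₂(0.09) = 0.3127
−0.25·log₂(0.25) = 0.5000
−0.05·log₂(0.05) = 0.2161
−0.08·log₂(0.08) = 0.2915
−0.04·log₂(0.04) = 0.1858
−0.24·log₂(0.24) = 0.4941
Sum ≈ 2.5001 → 2.500 bits.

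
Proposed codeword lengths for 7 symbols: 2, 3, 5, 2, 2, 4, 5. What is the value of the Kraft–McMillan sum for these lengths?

1

With common denominator 2^5 = 32: Σ 2^(−ℓᵢ) = 8/32 + 4/32 + 1/32 + 8/32 + 8/32 + 2/32 + 1/32 = 32/32 = 1.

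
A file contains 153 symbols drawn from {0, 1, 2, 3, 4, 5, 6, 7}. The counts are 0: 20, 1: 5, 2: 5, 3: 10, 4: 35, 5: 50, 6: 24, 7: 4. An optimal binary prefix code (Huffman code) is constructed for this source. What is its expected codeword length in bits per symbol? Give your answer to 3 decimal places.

2.595 bits/symbol

Probabilities are the counts divided by 153.
Repeatedly combine the two least-probable nodes; the expected code length is the sum of the merged weights.
merge 4/153 + 5/153 → 1/17
merge 5/153 + 1/17 → 14/153
merge 10/153 + 14/153 → 8/51
merge 20/153 + 8/51 → 44/153
merge 8/51 + 35/153 → 59/153
merge 44/153 + 50/153 → 94/153
merge 59/153 + 94/153 → 1
L = 1/17 + 14/153 + 8/51 + 44/153 + 59/153 + 94/153 + 1 = 397/153 ≈ 2.595 bits/symbol.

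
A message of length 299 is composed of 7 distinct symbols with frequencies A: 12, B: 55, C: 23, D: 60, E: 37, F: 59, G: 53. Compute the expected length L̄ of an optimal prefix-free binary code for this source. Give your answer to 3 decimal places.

2.719 bits/symbol

Probabilities are the counts divided by 299.
Repeatedly combine the two least-probable nodes; the expected code length is the sum of the merged weights.
merge 12/299 + 1/13 → 35/299
merge 35/299 + 37/299 → 72/299
merge 53/299 + 55/299 → 108/299
merge 59/299 + 60/299 → 119/299
merge 72/299 + 108/299 → 180/299
merge 119/299 + 180/299 → 1
L = 35/299 + 72/299 + 108/299 + 119/299 + 180/299 + 1 = 813/299 ≈ 2.719 bits/symbol.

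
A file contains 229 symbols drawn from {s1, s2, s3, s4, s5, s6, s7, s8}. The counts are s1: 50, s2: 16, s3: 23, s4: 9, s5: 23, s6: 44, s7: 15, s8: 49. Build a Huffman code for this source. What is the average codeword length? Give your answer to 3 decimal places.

Probabilities are the counts divided by 229.
Repeatedly combine the two least-probable nodes; the expected code length is the sum of the merged weights.
merge 9/229 + 15/229 → 24/229
merge 16/229 + 23/229 → 39/229
merge 23/229 + 24/229 → 47/229
merge 39/229 + 44/229 → 83/229
merge 47/229 + 49/229 → 96/229
merge 50/229 + 83/229 → 133/229
merge 96/229 + 133/229 → 1
L = 24/229 + 39/229 + 47/229 + 83/229 + 96/229 + 133/229 + 1 = 651/229 ≈ 2.843 bits/symbol.

2.843 bits/symbol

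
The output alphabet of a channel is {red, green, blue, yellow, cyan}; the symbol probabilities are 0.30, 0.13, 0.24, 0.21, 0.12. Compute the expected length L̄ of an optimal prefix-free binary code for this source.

Repeatedly combine the two least-probable nodes; the expected code length is the sum of the merged weights.
merge 3/25 + 13/100 → 1/4
merge 21/100 + 6/25 → 9/20
merge 1/4 + 3/10 → 11/20
merge 9/20 + 11/20 → 1
L = 1/4 + 9/20 + 11/20 + 1 = 9/4 = 2.25 bits/symbol.

2.25 bits/symbol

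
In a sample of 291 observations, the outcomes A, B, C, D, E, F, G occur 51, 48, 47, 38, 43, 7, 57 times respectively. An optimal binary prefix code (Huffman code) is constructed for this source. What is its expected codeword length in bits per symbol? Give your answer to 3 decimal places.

Probabilities are the counts divided by 291.
Repeatedly combine the two least-probable nodes; the expected code length is the sum of the merged weights.
merge 7/291 + 38/291 → 15/97
merge 43/291 + 15/97 → 88/291
merge 47/291 + 16/97 → 95/291
merge 17/97 + 19/97 → 36/97
merge 88/291 + 95/291 → 61/97
merge 36/97 + 61/97 → 1
L = 15/97 + 88/291 + 95/291 + 36/97 + 61/97 + 1 = 270/97 ≈ 2.784 bits/symbol.

2.784 bits/symbol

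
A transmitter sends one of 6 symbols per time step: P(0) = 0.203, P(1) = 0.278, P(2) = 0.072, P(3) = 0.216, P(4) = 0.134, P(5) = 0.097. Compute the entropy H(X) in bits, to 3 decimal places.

2.446 bits

H = −Σ pᵢ log₂ pᵢ.
−0.203·log₂(0.203) = 0.4670
−0.278·log₂(0.278) = 0.5134
−0.072·log₂(0.072) = 0.2733
−0.216·log₂(0.216) = 0.4776
−0.134·log₂(0.134) = 0.3886
−0.097·log₂(0.097) = 0.3265
Sum ≈ 2.4463 → 2.446 bits.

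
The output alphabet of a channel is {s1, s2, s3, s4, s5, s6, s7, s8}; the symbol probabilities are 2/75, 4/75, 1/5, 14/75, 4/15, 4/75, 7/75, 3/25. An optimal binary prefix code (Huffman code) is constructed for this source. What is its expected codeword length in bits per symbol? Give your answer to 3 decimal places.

Repeatedly combine the two least-probable nodes; the expected code length is the sum of the merged weights.
merge 2/75 + 4/75 → 2/25
merge 4/75 + 2/25 → 2/15
merge 7/75 + 3/25 → 16/75
merge 2/15 + 14/75 → 8/25
merge 1/5 + 16/75 → 31/75
merge 4/15 + 8/25 → 44/75
merge 31/75 + 44/75 → 1
L = 2/25 + 2/15 + 16/75 + 8/25 + 31/75 + 44/75 + 1 = 206/75 ≈ 2.747 bits/symbol.

2.747 bits/symbol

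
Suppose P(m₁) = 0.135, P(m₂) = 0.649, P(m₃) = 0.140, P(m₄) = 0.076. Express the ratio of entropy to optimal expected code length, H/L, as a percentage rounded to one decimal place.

Entropy H = −Σ p log₂ p ≈ 1.4745 bits.
Huffman merges: 19/250+27/200→211/1000; 7/50+211/1000→351/1000; 351/1000+649/1000→1. L = 781/500 ≈ 1.5620.
Efficiency = H/L = 1.4745/1.5620 = 94.4%.

94.4%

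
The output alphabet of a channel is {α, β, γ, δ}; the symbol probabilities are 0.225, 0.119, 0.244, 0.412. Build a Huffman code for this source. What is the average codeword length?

Repeatedly combine the two least-probable nodes; the expected code length is the sum of the merged weights.
merge 119/1000 + 9/40 → 43/125
merge 61/250 + 43/125 → 147/250
merge 103/250 + 147/250 → 1
L = 43/125 + 147/250 + 1 = 483/250 = 1.932 bits/symbol.

1.932 bits/symbol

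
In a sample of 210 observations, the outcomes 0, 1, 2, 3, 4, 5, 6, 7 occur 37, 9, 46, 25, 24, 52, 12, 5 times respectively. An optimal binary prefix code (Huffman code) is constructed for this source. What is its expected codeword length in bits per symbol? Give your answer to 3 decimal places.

Probabilities are the counts divided by 210.
Repeatedly combine the two least-probable nodes; the expected code length is the sum of the merged weights.
merge 1/42 + 3/70 → 1/15
merge 2/35 + 1/15 → 13/105
merge 4/35 + 5/42 → 7/30
merge 13/105 + 37/210 → 3/10
merge 23/105 + 7/30 → 19/42
merge 26/105 + 3/10 → 23/42
merge 19/42 + 23/42 → 1
L = 1/15 + 13/105 + 7/30 + 3/10 + 19/42 + 23/42 + 1 = 286/105 ≈ 2.724 bits/symbol.

2.724 bits/symbol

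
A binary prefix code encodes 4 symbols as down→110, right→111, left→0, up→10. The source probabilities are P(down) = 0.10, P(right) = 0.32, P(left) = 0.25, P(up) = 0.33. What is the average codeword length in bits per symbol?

L̄ = Σ pᵢ·ℓᵢ = 0.10·3 + 0.32·3 + 0.25·1 + 0.33·2 = 2.17 bits/symbol.

2.17 bits/symbol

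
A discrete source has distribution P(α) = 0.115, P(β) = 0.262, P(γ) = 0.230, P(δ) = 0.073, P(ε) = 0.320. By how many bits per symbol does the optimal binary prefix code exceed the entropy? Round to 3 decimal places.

0.034 bits

Entropy H = −Σ p log₂ p ≈ 2.1545 bits.
Huffman merges: 73/1000+23/200→47/250; 47/250+23/100→209/500; 131/500+8/25→291/500; 209/500+291/500→1. L = 547/250 ≈ 2.1880.
L − H = 2.1880 − 2.1545 = 0.034 bits.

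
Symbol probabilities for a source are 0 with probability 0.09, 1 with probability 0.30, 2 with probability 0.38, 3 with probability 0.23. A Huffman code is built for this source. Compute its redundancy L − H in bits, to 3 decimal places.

0.088 bits

Entropy H = −Σ p log₂ p ≈ 1.8519 bits.
Huffman merges: 9/100+23/100→8/25; 3/10+8/25→31/50; 19/50+31/50→1. L = 97/50 ≈ 1.9400.
L − H = 1.9400 − 1.8519 = 0.088 bits.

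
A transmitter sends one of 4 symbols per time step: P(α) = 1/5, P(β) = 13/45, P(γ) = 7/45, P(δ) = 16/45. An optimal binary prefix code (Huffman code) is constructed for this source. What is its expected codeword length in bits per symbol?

Repeatedly combine the two least-probable nodes; the expected code length is the sum of the merged weights.
merge 7/45 + 1/5 → 16/45
merge 13/45 + 16/45 → 29/45
merge 16/45 + 29/45 → 1
L = 16/45 + 29/45 + 1 = 2 bits/symbol.

2 bits/symbol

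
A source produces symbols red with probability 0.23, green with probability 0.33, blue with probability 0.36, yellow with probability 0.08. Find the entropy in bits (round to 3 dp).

1.838 bits

H = −Σ pᵢ log₂ pᵢ.
−0.23·log₂(0.23) = 0.4877
−0.33·log₂(0.33) = 0.5278
−0.36·log₂(0.36) = 0.5306
−0.08·log₂(0.08) = 0.2915
Sum ≈ 1.8376 → 1.838 bits.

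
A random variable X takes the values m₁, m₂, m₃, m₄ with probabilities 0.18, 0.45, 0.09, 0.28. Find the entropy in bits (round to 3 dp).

H = −Σ pᵢ log₂ pᵢ.
−0.18·log₂(0.18) = 0.4453
−0.45·log₂(0.45) = 0.5184
−0.09·log₂(0.09) = 0.3127
−0.28·log₂(0.28) = 0.5142
Sum ≈ 1.7906 → 1.791 bits.

1.791 bits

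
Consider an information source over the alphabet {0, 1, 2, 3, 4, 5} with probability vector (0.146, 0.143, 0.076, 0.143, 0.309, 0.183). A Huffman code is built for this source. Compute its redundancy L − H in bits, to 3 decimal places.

Entropy H = −Σ p log₂ p ≈ 2.4622 bits.
Huffman merges: 19/250+143/1000→219/1000; 143/1000+73/500→289/1000; 183/1000+219/1000→201/500; 289/1000+309/1000→299/500; 201/500+299/500→1. L = 627/250 ≈ 2.5080.
L − H = 2.5080 − 2.4622 = 0.046 bits.

0.046 bits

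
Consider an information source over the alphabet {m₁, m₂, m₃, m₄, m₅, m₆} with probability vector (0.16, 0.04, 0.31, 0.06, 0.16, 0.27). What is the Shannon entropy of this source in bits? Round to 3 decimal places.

2.309 bits

H = −Σ pᵢ log₂ pᵢ.
−0.16·log₂(0.16) = 0.4230
−0.04·log₂(0.04) = 0.1858
−0.31·log₂(0.31) = 0.5238
−0.06·log₂(0.06) = 0.2435
−0.16·log₂(0.16) = 0.4230
−0.27·log₂(0.27) = 0.5100
Sum ≈ 2.3091 → 2.309 bits.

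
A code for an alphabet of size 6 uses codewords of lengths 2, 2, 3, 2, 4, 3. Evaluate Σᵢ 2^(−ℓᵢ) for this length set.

With common denominator 2^4 = 16: Σ 2^(−ℓᵢ) = 4/16 + 4/16 + 2/16 + 4/16 + 1/16 + 2/16 = 17/16 = 1.0625.

1.0625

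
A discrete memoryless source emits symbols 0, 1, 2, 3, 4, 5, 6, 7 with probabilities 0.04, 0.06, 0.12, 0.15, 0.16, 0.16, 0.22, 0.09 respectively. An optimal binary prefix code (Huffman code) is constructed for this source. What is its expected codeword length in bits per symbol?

Repeatedly combine the two least-probable nodes; the expected code length is the sum of the merged weights.
merge 1/25 + 3/50 → 1/10
merge 9/100 + 1/10 → 19/100
merge 3/25 + 3/20 → 27/100
merge 4/25 + 4/25 → 8/25
merge 19/100 + 11/50 → 41/100
merge 27/100 + 8/25 → 59/100
merge 41/100 + 59/100 → 1
L = 1/10 + 19/100 + 27/100 + 8/25 + 41/100 + 59/100 + 1 = 72/25 = 2.88 bits/symbol.

2.88 bits/symbol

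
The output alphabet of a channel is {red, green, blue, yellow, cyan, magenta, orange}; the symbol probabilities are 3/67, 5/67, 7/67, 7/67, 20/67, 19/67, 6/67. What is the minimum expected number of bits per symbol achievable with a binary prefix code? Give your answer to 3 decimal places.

Repeatedly combine the two least-probable nodes; the expected code length is the sum of the merged weights.
merge 3/67 + 5/67 → 8/67
merge 6/67 + 7/67 → 13/67
merge 7/67 + 8/67 → 15/67
merge 13/67 + 15/67 → 28/67
merge 19/67 + 20/67 → 39/67
merge 28/67 + 39/67 → 1
L = 8/67 + 13/67 + 15/67 + 28/67 + 39/67 + 1 = 170/67 ≈ 2.537 bits/symbol.

2.537 bits/symbol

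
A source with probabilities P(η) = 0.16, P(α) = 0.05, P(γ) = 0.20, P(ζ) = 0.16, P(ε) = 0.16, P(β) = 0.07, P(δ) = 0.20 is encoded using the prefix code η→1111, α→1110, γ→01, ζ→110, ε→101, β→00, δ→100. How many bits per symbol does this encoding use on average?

2.94 bits/symbol

L̄ = Σ pᵢ·ℓᵢ = 0.16·4 + 0.05·4 + 0.20·2 + 0.16·3 + 0.16·3 + 0.07·2 + 0.20·3 = 2.94 bits/symbol.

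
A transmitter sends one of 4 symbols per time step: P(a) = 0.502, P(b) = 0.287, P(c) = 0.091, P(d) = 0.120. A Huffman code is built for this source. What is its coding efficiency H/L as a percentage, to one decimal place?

Entropy H = −Σ p log₂ p ≈ 1.6977 bits.
Huffman merges: 91/1000+3/25→211/1000; 211/1000+287/1000→249/500; 249/500+251/500→1. L = 1709/1000 ≈ 1.7090.
Efficiency = H/L = 1.6977/1.7090 = 99.3%.

99.3%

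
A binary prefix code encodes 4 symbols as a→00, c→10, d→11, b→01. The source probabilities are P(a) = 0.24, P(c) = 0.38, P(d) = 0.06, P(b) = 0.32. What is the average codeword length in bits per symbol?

2 bits/symbol

L̄ = Σ pᵢ·ℓᵢ = 0.24·2 + 0.38·2 + 0.06·2 + 0.32·2 = 2 bits/symbol.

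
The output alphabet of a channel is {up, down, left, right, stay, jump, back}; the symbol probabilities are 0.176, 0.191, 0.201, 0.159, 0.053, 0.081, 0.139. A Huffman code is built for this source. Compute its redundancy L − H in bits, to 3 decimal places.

Entropy H = −Σ p log₂ p ≈ 2.6984 bits.
Huffman merges: 53/1000+81/1000→67/500; 67/500+139/1000→273/1000; 159/1000+22/125→67/200; 191/1000+201/1000→49/125; 273/1000+67/200→76/125; 49/125+76/125→1. L = 1371/500 ≈ 2.7420.
L − H = 2.7420 − 2.6984 = 0.044 bits.

0.044 bits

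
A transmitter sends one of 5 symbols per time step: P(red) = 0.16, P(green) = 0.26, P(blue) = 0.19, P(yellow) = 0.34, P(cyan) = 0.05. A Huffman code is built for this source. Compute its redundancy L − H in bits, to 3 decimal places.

Entropy H = −Σ p log₂ p ≈ 2.1288 bits.
Huffman merges: 1/20+4/25→21/100; 19/100+21/100→2/5; 13/50+17/50→3/5; 2/5+3/5→1. L = 221/100 ≈ 2.2100.
L − H = 2.2100 − 2.1288 = 0.081 bits.

0.081 bits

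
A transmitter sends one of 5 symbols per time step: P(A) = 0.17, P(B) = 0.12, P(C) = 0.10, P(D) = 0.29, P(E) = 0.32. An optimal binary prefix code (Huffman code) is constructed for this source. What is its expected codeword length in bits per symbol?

Repeatedly combine the two least-probable nodes; the expected code length is the sum of the merged weights.
merge 1/10 + 3/25 → 11/50
merge 17/100 + 11/50 → 39/100
merge 29/100 + 8/25 → 61/100
merge 39/100 + 61/100 → 1
L = 11/50 + 39/100 + 61/100 + 1 = 111/50 = 2.22 bits/symbol.

2.22 bits/symbol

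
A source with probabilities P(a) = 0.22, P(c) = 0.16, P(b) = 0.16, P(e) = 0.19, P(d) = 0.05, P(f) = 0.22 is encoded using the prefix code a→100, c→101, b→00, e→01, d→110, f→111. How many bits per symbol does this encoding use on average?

2.65 bits/symbol

L̄ = Σ pᵢ·ℓᵢ = 0.22·3 + 0.16·3 + 0.16·2 + 0.19·2 + 0.05·3 + 0.22·3 = 2.65 bits/symbol.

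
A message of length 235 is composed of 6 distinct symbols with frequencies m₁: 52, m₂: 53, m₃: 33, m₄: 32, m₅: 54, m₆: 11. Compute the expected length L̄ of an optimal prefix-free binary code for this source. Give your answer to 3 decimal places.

Probabilities are the counts divided by 235.
Repeatedly combine the two least-probable nodes; the expected code length is the sum of the merged weights.
merge 11/235 + 32/235 → 43/235
merge 33/235 + 43/235 → 76/235
merge 52/235 + 53/235 → 21/47
merge 54/235 + 76/235 → 26/47
merge 21/47 + 26/47 → 1
L = 43/235 + 76/235 + 21/47 + 26/47 + 1 = 589/235 ≈ 2.506 bits/symbol.

2.506 bits/symbol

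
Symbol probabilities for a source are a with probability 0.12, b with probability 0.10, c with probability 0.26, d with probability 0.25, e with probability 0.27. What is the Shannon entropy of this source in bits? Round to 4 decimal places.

H = −Σ pᵢ log₂ pᵢ.
−0.12·log₂(0.12) = 0.3671
−0.10·log₂(0.10) = 0.3322
−0.26·log₂(0.26) = 0.5053
−0.25·log₂(0.25) = 0.5000
−0.27·log₂(0.27) = 0.5100
Sum ≈ 2.2146 → 2.2146 bits.

2.2146 bits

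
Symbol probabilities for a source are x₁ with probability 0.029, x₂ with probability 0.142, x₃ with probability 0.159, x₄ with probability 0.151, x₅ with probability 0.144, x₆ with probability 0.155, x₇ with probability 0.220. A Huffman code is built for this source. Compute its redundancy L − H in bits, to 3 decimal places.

Entropy H = −Σ p log₂ p ≈ 2.6817 bits.
Huffman merges: 29/1000+71/500→171/1000; 18/125+151/1000→59/200; 31/200+159/1000→157/500; 171/1000+11/50→391/1000; 59/200+157/500→609/1000; 391/1000+609/1000→1. L = 139/50 ≈ 2.7800.
L − H = 2.7800 − 2.6817 = 0.098 bits.

0.098 bits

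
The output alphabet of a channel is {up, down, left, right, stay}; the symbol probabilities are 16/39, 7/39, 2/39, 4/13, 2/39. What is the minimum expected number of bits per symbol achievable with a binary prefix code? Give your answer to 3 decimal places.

Repeatedly combine the two least-probable nodes; the expected code length is the sum of the merged weights.
merge 2/39 + 2/39 → 4/39
merge 4/39 + 7/39 → 11/39
merge 11/39 + 4/13 → 23/39
merge 16/39 + 23/39 → 1
L = 4/39 + 11/39 + 23/39 + 1 = 77/39 ≈ 1.974 bits/symbol.

1.974 bits/symbol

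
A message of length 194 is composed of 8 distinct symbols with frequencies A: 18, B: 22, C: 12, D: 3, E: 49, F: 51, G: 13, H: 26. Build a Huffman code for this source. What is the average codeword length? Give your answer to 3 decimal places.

Probabilities are the counts divided by 194.
Repeatedly combine the two least-probable nodes; the expected code length is the sum of the merged weights.
merge 3/194 + 6/97 → 15/194
merge 13/194 + 15/194 → 14/97
merge 9/97 + 11/97 → 20/97
merge 13/97 + 14/97 → 27/97
merge 20/97 + 49/194 → 89/194
merge 51/194 + 27/97 → 105/194
merge 89/194 + 105/194 → 1
L = 15/194 + 14/97 + 20/97 + 27/97 + 89/194 + 105/194 + 1 = 525/194 ≈ 2.706 bits/symbol.

2.706 bits/symbol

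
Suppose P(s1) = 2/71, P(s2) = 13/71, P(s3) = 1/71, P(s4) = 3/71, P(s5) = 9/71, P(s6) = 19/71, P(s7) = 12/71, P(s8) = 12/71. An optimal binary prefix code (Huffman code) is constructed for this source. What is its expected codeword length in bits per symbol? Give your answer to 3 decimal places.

2.676 bits/symbol

Repeatedly combine the two least-probable nodes; the expected code length is the sum of the merged weights.
merge 1/71 + 2/71 → 3/71
merge 3/71 + 3/71 → 6/71
merge 6/71 + 9/71 → 15/71
merge 12/71 + 12/71 → 24/71
merge 13/71 + 15/71 → 28/71
merge 19/71 + 24/71 → 43/71
merge 28/71 + 43/71 → 1
L = 3/71 + 6/71 + 15/71 + 24/71 + 28/71 + 43/71 + 1 = 190/71 ≈ 2.676 bits/symbol.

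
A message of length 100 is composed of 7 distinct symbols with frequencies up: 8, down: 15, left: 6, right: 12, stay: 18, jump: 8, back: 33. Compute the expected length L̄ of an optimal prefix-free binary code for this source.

Probabilities are the counts divided by 100.
Repeatedly combine the two least-probable nodes; the expected code length is the sum of the merged weights.
merge 3/50 + 2/25 → 7/50
merge 2/25 + 3/25 → 1/5
merge 7/50 + 3/20 → 29/100
merge 9/50 + 1/5 → 19/50
merge 29/100 + 33/100 → 31/50
merge 19/50 + 31/50 → 1
L = 7/50 + 1/5 + 29/100 + 19/50 + 31/50 + 1 = 263/100 = 2.63 bits/symbol.

2.63 bits/symbol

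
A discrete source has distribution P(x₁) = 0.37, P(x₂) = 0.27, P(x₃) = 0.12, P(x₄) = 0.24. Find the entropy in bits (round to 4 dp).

1.9020 bits

H = −Σ pᵢ log₂ pᵢ.
−0.37·log₂(0.37) = 0.5307
−0.27·log₂(0.27) = 0.5100
−0.12·log₂(0.12) = 0.3671
−0.24·log₂(0.24) = 0.4941
Sum ≈ 1.9020 → 1.9020 bits.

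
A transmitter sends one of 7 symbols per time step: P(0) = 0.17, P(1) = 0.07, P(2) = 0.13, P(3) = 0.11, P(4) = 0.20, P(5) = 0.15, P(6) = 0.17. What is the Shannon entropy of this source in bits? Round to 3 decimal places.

H = −Σ pᵢ log₂ pᵢ.
−0.17·log₂(0.17) = 0.4346
−0.07·log₂(0.07) = 0.2686
−0.13·log₂(0.13) = 0.3826
−0.11·log₂(0.11) = 0.3503
−0.20·log₂(0.20) = 0.4644
−0.15·log₂(0.15) = 0.4105
−0.17·log₂(0.17) = 0.4346
Sum ≈ 2.7456 → 2.746 bits.

2.746 bits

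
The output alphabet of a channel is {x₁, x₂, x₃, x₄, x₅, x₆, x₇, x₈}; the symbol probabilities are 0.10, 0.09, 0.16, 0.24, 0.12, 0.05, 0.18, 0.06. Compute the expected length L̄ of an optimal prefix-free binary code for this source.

Repeatedly combine the two least-probable nodes; the expected code length is the sum of the merged weights.
merge 1/20 + 3/50 → 11/100
merge 9/100 + 1/10 → 19/100
merge 11/100 + 3/25 → 23/100
merge 4/25 + 9/50 → 17/50
merge 19/100 + 23/100 → 21/50
merge 6/25 + 17/50 → 29/50
merge 21/50 + 29/50 → 1
L = 11/100 + 19/100 + 23/100 + 17/50 + 21/50 + 29/50 + 1 = 287/100 = 2.87 bits/symbol.

2.87 bits/symbol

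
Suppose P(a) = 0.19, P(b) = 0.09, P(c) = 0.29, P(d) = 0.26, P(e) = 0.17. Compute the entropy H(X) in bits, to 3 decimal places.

2.226 bits

H = −Σ pᵢ log₂ pᵢ.
−0.19·log₂(0.19) = 0.4552
−0.09·log₂(0.09) = 0.3127
−0.29·log₂(0.29) = 0.5179
−0.26·log₂(0.26) = 0.5053
−0.17·log₂(0.17) = 0.4346
Sum ≈ 2.2257 → 2.226 bits.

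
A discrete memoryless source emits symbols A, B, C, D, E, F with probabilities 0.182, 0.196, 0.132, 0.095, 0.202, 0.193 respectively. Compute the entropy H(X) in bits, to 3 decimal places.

2.541 bits

H = −Σ pᵢ log₂ pᵢ.
−0.182·log₂(0.182) = 0.4474
−0.196·log₂(0.196) = 0.4608
−0.132·log₂(0.132) = 0.3856
−0.095·log₂(0.095) = 0.3226
−0.202·log₂(0.202) = 0.4661
−0.193·log₂(0.193) = 0.4581
Sum ≈ 2.5406 → 2.541 bits.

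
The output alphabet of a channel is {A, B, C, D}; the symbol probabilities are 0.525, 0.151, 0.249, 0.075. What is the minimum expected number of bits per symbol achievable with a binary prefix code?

Repeatedly combine the two least-probable nodes; the expected code length is the sum of the merged weights.
merge 3/40 + 151/1000 → 113/500
merge 113/500 + 249/1000 → 19/40
merge 19/40 + 21/40 → 1
L = 113/500 + 19/40 + 1 = 1701/1000 = 1.701 bits/symbol.

1.701 bits/symbol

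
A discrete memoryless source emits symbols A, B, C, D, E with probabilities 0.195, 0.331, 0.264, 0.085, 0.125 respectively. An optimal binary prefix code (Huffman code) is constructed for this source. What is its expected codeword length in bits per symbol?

2.21 bits/symbol

Repeatedly combine the two least-probable nodes; the expected code length is the sum of the merged weights.
merge 17/200 + 1/8 → 21/100
merge 39/200 + 21/100 → 81/200
merge 33/125 + 331/1000 → 119/200
merge 81/200 + 119/200 → 1
L = 21/100 + 81/200 + 119/200 + 1 = 221/100 = 2.21 bits/symbol.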